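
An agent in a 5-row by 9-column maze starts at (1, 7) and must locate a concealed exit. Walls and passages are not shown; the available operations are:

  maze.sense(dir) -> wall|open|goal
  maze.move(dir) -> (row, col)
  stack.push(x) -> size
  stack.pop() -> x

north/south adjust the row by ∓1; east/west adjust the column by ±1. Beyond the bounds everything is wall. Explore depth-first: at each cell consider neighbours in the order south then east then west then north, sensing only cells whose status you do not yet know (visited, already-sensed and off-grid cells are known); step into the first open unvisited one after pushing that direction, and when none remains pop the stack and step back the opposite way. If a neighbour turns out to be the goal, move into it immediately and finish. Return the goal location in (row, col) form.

Do: maze.sense[dir→south]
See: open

Do: stack.push[x→south]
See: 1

Do: maze.move[dir→south]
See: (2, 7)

Do: maze.sense[dir→south]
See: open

Do: stack.push[x→south]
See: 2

Do: maze.move[dir→south]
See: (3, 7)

Do: maze.sense[dir→south]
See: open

Do: stack.push[x→south]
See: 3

Do: maze.move[dir→south]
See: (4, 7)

Do: maze.sense[dir→east]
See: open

Do: stack.push[x→east]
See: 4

Do: maze.move[dir→east]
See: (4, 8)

Do: maze.sense[dir→north]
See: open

Do: stack.push[x→north]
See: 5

Do: maze.move[dir→north]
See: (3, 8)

Do: maze.sense[dir→north]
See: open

Do: stack.push[x→north]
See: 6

Do: maze.move[dir→north]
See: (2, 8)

Do: maze.sense[dir→north]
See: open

Do: stack.push[x→north]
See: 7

Do: maze.move[dir→north]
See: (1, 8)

Do: maze.sense[dir→north]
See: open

Do: stack.push[x→north]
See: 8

Do: maze.move[dir→north]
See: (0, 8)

Do: maze.sense[dir→west]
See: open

Do: stack.push[x→west]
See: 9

Do: maze.move[dir→west]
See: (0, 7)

Do: maze.sense[dir→west]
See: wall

Do: stack.pop[]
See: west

Do: maze.move[dir→east]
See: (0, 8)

Do: stack.pop[]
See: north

Do: maze.move[dir→south]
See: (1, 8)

Do: stack.pop[]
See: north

Do: maze.move[dir→south]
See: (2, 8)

Do: stack.pop[]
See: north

Do: maze.move[dir→south]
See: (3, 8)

Do: stack.pop[]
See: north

Do: maze.move[dir→south]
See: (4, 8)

Do: stack.pop[]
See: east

Do: maze.move[dir→west]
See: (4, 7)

Do: maze.sense[dir→west]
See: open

Do: stack.push[x→west]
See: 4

Do: maze.move[dir→west]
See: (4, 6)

Do: maze.sense[dir→west]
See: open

Do: stack.push[x→west]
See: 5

Do: maze.move[dir→west]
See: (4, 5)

Do: maze.sense[dir→west]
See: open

Do: stack.push[x→west]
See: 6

Do: maze.move[dir→west]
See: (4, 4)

Do: maze.sense[dir→west]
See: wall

Do: maze.sense[dir→north]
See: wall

Do: stack.pop[]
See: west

Do: maze.move[dir→east]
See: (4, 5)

Do: maze.sense[dir→north]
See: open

Do: stack.push[x→north]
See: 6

Do: maze.move[dir→north]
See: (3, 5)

Do: maze.sense[dir→east]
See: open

Do: stack.push[x→east]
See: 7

Do: maze.move[dir→east]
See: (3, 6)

Do: maze.sense[dir→north]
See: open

Do: stack.push[x→north]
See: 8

Do: maze.move[dir→north]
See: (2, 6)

Do: maze.sense[dir→west]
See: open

Do: stack.push[x→west]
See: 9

Do: maze.move[dir→west]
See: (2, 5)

Do: maze.sense[dir→west]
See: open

Do: stack.push[x→west]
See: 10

Do: maze.move[dir→west]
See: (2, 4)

Do: maze.sense[dir→west]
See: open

Do: stack.push[x→west]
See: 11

Do: maze.move[dir→west]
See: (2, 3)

Do: maze.sense[dir→south]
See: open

Do: stack.push[x→south]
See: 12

Do: maze.move[dir→south]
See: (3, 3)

Do: maze.sense[dir→west]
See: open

Do: stack.push[x→west]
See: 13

Do: maze.move[dir→west]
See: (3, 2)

Do: maze.sense[dir→south]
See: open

Do: stack.push[x→south]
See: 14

Do: maze.move[dir→south]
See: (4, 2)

Do: maze.sense[dir→west]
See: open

Do: stack.push[x→west]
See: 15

Do: maze.move[dir→west]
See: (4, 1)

Do: maze.sense[dir→west]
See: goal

Do: maze.move[dir→west]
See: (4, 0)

Answer: (4, 0)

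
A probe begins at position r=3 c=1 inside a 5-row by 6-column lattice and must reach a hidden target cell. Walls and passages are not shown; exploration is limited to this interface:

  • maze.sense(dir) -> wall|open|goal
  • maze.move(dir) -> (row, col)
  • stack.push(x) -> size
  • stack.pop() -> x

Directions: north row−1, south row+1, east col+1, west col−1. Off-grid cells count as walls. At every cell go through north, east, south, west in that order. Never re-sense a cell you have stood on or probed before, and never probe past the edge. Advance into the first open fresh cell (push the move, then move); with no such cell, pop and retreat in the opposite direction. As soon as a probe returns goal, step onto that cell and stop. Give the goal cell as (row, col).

$ sense dir='north'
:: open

$ push x='north'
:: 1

$ move dir='north'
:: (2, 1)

$ sense dir='north'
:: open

$ push x='north'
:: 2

$ move dir='north'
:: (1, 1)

$ sense dir='north'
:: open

$ push x='north'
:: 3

$ move dir='north'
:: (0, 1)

$ sense dir='east'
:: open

$ push x='east'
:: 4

$ move dir='east'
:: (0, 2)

$ sense dir='east'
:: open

$ push x='east'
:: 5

$ move dir='east'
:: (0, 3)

$ sense dir='east'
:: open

$ push x='east'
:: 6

$ move dir='east'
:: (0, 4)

$ sense dir='east'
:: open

$ push x='east'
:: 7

$ move dir='east'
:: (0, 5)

$ sense dir='south'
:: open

$ push x='south'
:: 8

$ move dir='south'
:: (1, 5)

$ sense dir='south'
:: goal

$ move dir='south'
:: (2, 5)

Answer: (2, 5)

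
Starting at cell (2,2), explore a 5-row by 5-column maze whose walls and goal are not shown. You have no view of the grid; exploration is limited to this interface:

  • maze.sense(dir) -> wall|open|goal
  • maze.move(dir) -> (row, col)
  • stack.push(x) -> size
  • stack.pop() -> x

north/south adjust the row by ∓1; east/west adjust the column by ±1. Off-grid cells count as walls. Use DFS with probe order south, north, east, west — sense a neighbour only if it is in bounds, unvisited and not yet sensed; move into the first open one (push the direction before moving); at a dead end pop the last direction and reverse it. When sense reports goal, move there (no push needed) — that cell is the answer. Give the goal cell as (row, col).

> maze.sense dir=south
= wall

> maze.sense dir=north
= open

> stack.push x=north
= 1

> maze.move dir=north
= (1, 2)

> maze.sense dir=north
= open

> stack.push x=north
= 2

> maze.move dir=north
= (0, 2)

> maze.sense dir=east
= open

> stack.push x=east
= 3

> maze.move dir=east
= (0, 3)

> maze.sense dir=south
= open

> stack.push x=south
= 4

> maze.move dir=south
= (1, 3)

> maze.sense dir=south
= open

> stack.push x=south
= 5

> maze.move dir=south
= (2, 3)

> maze.sense dir=south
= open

> stack.push x=south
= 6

> maze.move dir=south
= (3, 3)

> maze.sense dir=south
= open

> stack.push x=south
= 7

> maze.move dir=south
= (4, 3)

> maze.sense dir=east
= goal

> maze.move dir=east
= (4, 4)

Answer: (4, 4)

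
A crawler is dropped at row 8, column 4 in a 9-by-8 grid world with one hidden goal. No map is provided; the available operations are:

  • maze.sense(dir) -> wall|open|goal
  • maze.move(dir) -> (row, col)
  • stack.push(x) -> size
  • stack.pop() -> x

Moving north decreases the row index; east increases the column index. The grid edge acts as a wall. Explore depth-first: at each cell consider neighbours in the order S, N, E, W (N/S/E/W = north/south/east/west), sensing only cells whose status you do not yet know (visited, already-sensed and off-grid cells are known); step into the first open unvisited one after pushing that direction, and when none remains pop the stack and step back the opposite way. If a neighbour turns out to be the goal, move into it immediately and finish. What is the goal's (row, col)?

Invoking maze.sense with dir=north, giving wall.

I try maze.sense with dir=east, : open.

Next I call stack.push with x=east, which returns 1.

Calling maze.move with dir=east, which returns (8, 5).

Now I run maze.sense with dir=north, → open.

I try stack.push with x=north, → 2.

Using maze.move with dir=north, which returns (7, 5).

Then maze.sense with dir=north, and get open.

Invoking stack.push with x=north, : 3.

Using maze.move with dir=north, and get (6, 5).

I use maze.sense with dir=north, — result: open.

I try stack.push with x=north, — result: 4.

I invoke maze.move with dir=north, and see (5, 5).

Then maze.sense with dir=north, and see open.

I run stack.push with x=north, yielding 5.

I run maze.move with dir=north, and observe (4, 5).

I call maze.sense with dir=north, — result: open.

Next I call stack.push with x=north, and observe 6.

I try maze.move with dir=north, giving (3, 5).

I call maze.sense with dir=north, and observe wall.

I try maze.sense with dir=east, yielding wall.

I invoke maze.sense with dir=west, → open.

Next I call stack.push with x=west, giving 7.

Next I call maze.move with dir=west, yielding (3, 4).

Calling maze.sense with dir=south, giving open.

I try stack.push with x=south, which returns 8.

Using maze.move with dir=south, and observe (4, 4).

Using maze.sense with dir=south, which returns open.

Using stack.push with x=south, and see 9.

I use maze.move with dir=south, : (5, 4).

Using maze.sense with dir=south, and get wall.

I invoke maze.sense with dir=west, — result: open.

Then stack.push with x=west, — result: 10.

I run maze.move with dir=west, giving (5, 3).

Then maze.sense with dir=south, : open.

I call stack.push with x=south, — result: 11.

Calling maze.move with dir=south, and observe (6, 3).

Then maze.sense with dir=south, and observe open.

I call stack.push with x=south, and get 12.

Now I run maze.move with dir=south, → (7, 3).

Invoking maze.sense with dir=south, yielding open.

Then stack.push with x=south, and see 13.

Invoking maze.move with dir=south, and get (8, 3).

Calling maze.sense with dir=west, — result: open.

Using stack.push with x=west, and see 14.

I use maze.move with dir=west, and see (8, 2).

Next I call maze.sense with dir=north, which returns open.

Next I call stack.push with x=north, yielding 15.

I run maze.move with dir=north, and see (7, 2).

Now I run maze.sense with dir=north, which returns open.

I call stack.push with x=north, → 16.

I try maze.move with dir=north, : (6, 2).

Now I run maze.sense with dir=north, yielding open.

Now I run stack.push with x=north, yielding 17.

Now I run maze.move with dir=north, → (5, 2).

I run maze.sense with dir=north, — result: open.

Using stack.push with x=north, and see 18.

I use maze.move with dir=north, which returns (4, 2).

I invoke maze.sense with dir=north, which returns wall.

Using maze.sense with dir=east, : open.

I call stack.push with x=east, yielding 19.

Using maze.move with dir=east, and observe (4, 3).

Using maze.sense with dir=north, — result: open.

Using stack.push with x=north, which returns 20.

Calling maze.move with dir=north, and see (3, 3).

I try maze.sense with dir=north, which returns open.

I try stack.push with x=north, yielding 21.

Using maze.move with dir=north, and see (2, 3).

I call maze.sense with dir=north, and observe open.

Invoking stack.push with x=north, → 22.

I try maze.move with dir=north, giving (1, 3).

I try maze.sense with dir=north, which returns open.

Then stack.push with x=north, which returns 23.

Calling maze.move with dir=north, : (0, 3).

Calling maze.sense with dir=east, — result: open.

Now I run stack.push with x=east, yielding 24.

Calling maze.move with dir=east, — result: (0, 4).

Next I call maze.sense with dir=south, and observe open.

I invoke stack.push with x=south, → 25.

I invoke maze.move with dir=south, giving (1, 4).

Invoking maze.sense with dir=south, yielding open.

I call stack.push with x=south, which returns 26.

I run maze.move with dir=south, which returns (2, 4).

I call stack.pop(), and observe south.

I call maze.move with dir=north, and observe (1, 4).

Invoking maze.sense with dir=east, and get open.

Next I call stack.push with x=east, and see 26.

I use maze.move with dir=east, : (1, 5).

Calling maze.sense with dir=north, and observe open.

I use stack.push with x=north, — result: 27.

I call maze.move with dir=north, giving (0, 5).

Next I call maze.sense with dir=east, — result: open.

I call stack.push with x=east, and observe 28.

I invoke maze.move with dir=east, yielding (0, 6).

I use maze.sense with dir=south, and observe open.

I call stack.push with x=south, — result: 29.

I invoke maze.move with dir=south, yielding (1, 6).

Next I call maze.sense with dir=south, giving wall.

I call maze.sense with dir=east, and see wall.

Invoking stack.pop, and see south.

I run maze.move with dir=north, which returns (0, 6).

Using maze.sense with dir=east, → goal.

Calling maze.move with dir=east, giving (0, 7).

Answer: (0, 7)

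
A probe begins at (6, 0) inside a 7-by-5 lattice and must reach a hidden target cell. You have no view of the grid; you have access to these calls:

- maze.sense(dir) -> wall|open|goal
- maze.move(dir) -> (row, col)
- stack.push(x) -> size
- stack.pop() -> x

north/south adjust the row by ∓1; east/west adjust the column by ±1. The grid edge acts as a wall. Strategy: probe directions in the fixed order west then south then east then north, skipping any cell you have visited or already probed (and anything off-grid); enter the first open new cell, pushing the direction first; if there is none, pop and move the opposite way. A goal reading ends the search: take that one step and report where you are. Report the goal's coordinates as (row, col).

% sense(east) -> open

% push(east) -> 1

% move(east) -> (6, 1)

% sense(east) -> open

% push(east) -> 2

% move(east) -> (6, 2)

% sense(east) -> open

% push(east) -> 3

% move(east) -> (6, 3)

% sense(east) -> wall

% sense(north) -> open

% push(north) -> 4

% move(north) -> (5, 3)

% sense(west) -> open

% push(west) -> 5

% move(west) -> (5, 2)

% sense(west) -> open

% push(west) -> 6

% move(west) -> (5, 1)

% sense(west) -> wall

% sense(north) -> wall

% pop() -> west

% move(east) -> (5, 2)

% sense(north) -> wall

% pop() -> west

% move(east) -> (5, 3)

% sense(east) -> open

% push(east) -> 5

% move(east) -> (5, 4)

% sense(north) -> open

% push(north) -> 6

% move(north) -> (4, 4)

% sense(west) -> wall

% sense(north) -> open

% push(north) -> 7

% move(north) -> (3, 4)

% sense(west) -> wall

% sense(north) -> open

% push(north) -> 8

% move(north) -> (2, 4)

% sense(west) -> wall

% sense(north) -> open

% push(north) -> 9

% move(north) -> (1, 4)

% sense(west) -> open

% push(west) -> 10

% move(west) -> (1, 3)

% sense(west) -> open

% push(west) -> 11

% move(west) -> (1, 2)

% sense(west) -> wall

% sense(south) -> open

% push(south) -> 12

% move(south) -> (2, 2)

% sense(west) -> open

% push(west) -> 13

% move(west) -> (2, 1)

% sense(west) -> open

% push(west) -> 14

% move(west) -> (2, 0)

% sense(south) -> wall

% sense(north) -> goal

% move(north) -> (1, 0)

Answer: (1, 0)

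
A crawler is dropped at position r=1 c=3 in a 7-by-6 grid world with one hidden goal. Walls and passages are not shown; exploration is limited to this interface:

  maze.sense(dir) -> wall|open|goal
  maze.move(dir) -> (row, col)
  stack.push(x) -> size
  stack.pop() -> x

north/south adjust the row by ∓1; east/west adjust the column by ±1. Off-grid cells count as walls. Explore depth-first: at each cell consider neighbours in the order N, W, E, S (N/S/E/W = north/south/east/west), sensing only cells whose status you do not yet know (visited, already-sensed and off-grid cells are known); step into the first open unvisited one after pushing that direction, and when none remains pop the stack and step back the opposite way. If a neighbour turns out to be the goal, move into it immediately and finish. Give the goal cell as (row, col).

Step: maze.sense[dir→north]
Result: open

Step: stack.push[x→north]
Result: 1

Step: maze.move[dir→north]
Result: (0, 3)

Step: maze.sense[dir→west]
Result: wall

Step: maze.sense[dir→east]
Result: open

Step: stack.push[x→east]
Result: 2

Step: maze.move[dir→east]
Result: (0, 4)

Step: maze.sense[dir→east]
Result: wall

Step: maze.sense[dir→south]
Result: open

Step: stack.push[x→south]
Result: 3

Step: maze.move[dir→south]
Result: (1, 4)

Step: maze.sense[dir→east]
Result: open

Step: stack.push[x→east]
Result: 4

Step: maze.move[dir→east]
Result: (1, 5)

Step: maze.sense[dir→south]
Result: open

Step: stack.push[x→south]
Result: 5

Step: maze.move[dir→south]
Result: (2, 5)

Step: maze.sense[dir→west]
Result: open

Step: stack.push[x→west]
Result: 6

Step: maze.move[dir→west]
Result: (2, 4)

Step: maze.sense[dir→west]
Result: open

Step: stack.push[x→west]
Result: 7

Step: maze.move[dir→west]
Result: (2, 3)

Step: maze.sense[dir→west]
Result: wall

Step: maze.sense[dir→south]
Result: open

Step: stack.push[x→south]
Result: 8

Step: maze.move[dir→south]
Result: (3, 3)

Step: maze.sense[dir→west]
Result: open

Step: stack.push[x→west]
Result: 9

Step: maze.move[dir→west]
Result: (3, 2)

Step: maze.sense[dir→west]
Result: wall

Step: maze.sense[dir→south]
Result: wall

Step: stack.pop[]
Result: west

Step: maze.move[dir→east]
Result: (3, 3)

Step: maze.sense[dir→east]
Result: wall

Step: maze.sense[dir→south]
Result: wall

Step: stack.pop[]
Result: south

Step: maze.move[dir→north]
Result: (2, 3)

Step: stack.pop[]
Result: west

Step: maze.move[dir→east]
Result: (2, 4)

Step: stack.pop[]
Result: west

Step: maze.move[dir→east]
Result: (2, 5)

Step: maze.sense[dir→south]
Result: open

Step: stack.push[x→south]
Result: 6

Step: maze.move[dir→south]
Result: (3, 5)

Step: maze.sense[dir→south]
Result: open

Step: stack.push[x→south]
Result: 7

Step: maze.move[dir→south]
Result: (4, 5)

Step: maze.sense[dir→west]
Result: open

Step: stack.push[x→west]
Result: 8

Step: maze.move[dir→west]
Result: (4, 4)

Step: maze.sense[dir→south]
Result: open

Step: stack.push[x→south]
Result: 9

Step: maze.move[dir→south]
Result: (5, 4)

Step: maze.sense[dir→west]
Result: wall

Step: maze.sense[dir→east]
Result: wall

Step: maze.sense[dir→south]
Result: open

Step: stack.push[x→south]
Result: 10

Step: maze.move[dir→south]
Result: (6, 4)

Step: maze.sense[dir→west]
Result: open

Step: stack.push[x→west]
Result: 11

Step: maze.move[dir→west]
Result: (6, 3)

Step: maze.sense[dir→west]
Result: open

Step: stack.push[x→west]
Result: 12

Step: maze.move[dir→west]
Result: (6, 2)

Step: maze.sense[dir→north]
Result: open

Step: stack.push[x→north]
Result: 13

Step: maze.move[dir→north]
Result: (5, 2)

Step: maze.sense[dir→west]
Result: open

Step: stack.push[x→west]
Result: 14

Step: maze.move[dir→west]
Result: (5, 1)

Step: maze.sense[dir→north]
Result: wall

Step: maze.sense[dir→west]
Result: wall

Step: maze.sense[dir→south]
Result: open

Step: stack.push[x→south]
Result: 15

Step: maze.move[dir→south]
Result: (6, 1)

Step: maze.sense[dir→west]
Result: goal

Step: maze.move[dir→west]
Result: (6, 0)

Answer: (6, 0)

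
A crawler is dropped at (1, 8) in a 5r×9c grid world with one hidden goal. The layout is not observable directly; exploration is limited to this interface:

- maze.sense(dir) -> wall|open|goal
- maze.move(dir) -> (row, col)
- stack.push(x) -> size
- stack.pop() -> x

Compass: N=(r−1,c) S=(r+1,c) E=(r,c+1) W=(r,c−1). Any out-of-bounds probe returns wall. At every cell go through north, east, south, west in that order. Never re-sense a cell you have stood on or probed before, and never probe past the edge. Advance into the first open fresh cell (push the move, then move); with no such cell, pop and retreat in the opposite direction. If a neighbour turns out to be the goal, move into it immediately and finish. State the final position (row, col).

! maze.sense(dir='north') => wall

! maze.sense(dir='south') => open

! stack.push(x='south') => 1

! maze.move(dir='south') => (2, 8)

! maze.sense(dir='south') => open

! stack.push(x='south') => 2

! maze.move(dir='south') => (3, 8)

! maze.sense(dir='south') => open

! stack.push(x='south') => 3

! maze.move(dir='south') => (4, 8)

! maze.sense(dir='west') => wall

! stack.pop() => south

! maze.move(dir='north') => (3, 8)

! maze.sense(dir='west') => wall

! stack.pop() => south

! maze.move(dir='north') => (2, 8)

! maze.sense(dir='west') => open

! stack.push(x='west') => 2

! maze.move(dir='west') => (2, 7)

! maze.sense(dir='north') => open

! stack.push(x='north') => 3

! maze.move(dir='north') => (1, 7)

! maze.sense(dir='north') => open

! stack.push(x='north') => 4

! maze.move(dir='north') => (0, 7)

! maze.sense(dir='west') => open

! stack.push(x='west') => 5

! maze.move(dir='west') => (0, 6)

! maze.sense(dir='south') => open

! stack.push(x='south') => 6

! maze.move(dir='south') => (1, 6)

! maze.sense(dir='south') => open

! stack.push(x='south') => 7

! maze.move(dir='south') => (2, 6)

! maze.sense(dir='south') => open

! stack.push(x='south') => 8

! maze.move(dir='south') => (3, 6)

! maze.sense(dir='south') => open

! stack.push(x='south') => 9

! maze.move(dir='south') => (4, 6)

! maze.sense(dir='west') => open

! stack.push(x='west') => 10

! maze.move(dir='west') => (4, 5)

! maze.sense(dir='north') => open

! stack.push(x='north') => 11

! maze.move(dir='north') => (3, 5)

! maze.sense(dir='north') => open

! stack.push(x='north') => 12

! maze.move(dir='north') => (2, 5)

! maze.sense(dir='north') => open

! stack.push(x='north') => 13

! maze.move(dir='north') => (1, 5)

! maze.sense(dir='north') => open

! stack.push(x='north') => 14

! maze.move(dir='north') => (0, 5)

! maze.sense(dir='west') => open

! stack.push(x='west') => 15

! maze.move(dir='west') => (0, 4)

! maze.sense(dir='south') => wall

! maze.sense(dir='west') => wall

! stack.pop() => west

! maze.move(dir='east') => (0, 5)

! stack.pop() => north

! maze.move(dir='south') => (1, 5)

! stack.pop() => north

! maze.move(dir='south') => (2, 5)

! maze.sense(dir='west') => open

! stack.push(x='west') => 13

! maze.move(dir='west') => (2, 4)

! maze.sense(dir='south') => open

! stack.push(x='south') => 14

! maze.move(dir='south') => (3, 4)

! maze.sense(dir='south') => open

! stack.push(x='south') => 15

! maze.move(dir='south') => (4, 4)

! maze.sense(dir='west') => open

! stack.push(x='west') => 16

! maze.move(dir='west') => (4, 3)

! maze.sense(dir='north') => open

! stack.push(x='north') => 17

! maze.move(dir='north') => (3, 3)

! maze.sense(dir='north') => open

! stack.push(x='north') => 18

! maze.move(dir='north') => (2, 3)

! maze.sense(dir='north') => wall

! maze.sense(dir='west') => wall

! stack.pop() => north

! maze.move(dir='south') => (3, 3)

! maze.sense(dir='west') => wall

! stack.pop() => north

! maze.move(dir='south') => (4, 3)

! maze.sense(dir='west') => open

! stack.push(x='west') => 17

! maze.move(dir='west') => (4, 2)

! maze.sense(dir='west') => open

! stack.push(x='west') => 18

! maze.move(dir='west') => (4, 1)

! maze.sense(dir='north') => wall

! maze.sense(dir='west') => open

! stack.push(x='west') => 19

! maze.move(dir='west') => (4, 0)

! maze.sense(dir='north') => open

! stack.push(x='north') => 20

! maze.move(dir='north') => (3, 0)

! maze.sense(dir='north') => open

! stack.push(x='north') => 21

! maze.move(dir='north') => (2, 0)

! maze.sense(dir='north') => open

! stack.push(x='north') => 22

! maze.move(dir='north') => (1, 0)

! maze.sense(dir='north') => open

! stack.push(x='north') => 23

! maze.move(dir='north') => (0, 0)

! maze.sense(dir='east') => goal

! maze.move(dir='east') => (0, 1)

Answer: (0, 1)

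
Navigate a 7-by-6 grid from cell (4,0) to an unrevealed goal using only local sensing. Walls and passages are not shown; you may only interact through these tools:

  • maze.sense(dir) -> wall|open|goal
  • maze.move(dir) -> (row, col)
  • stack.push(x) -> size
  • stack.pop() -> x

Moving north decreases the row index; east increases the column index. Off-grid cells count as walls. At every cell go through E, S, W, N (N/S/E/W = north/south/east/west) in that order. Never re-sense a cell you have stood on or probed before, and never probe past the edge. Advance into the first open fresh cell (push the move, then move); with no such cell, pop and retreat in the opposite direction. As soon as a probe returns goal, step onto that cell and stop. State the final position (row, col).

Act: sense[dir=east]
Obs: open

Act: push[x=east]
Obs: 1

Act: move[dir=east]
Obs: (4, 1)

Act: sense[dir=east]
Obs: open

Act: push[x=east]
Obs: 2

Act: move[dir=east]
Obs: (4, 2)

Act: sense[dir=east]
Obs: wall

Act: sense[dir=south]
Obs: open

Act: push[x=south]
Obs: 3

Act: move[dir=south]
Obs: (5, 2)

Act: sense[dir=east]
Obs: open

Act: push[x=east]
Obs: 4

Act: move[dir=east]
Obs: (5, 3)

Act: sense[dir=east]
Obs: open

Act: push[x=east]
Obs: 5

Act: move[dir=east]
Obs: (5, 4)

Act: sense[dir=east]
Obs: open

Act: push[x=east]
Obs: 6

Act: move[dir=east]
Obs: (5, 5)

Act: sense[dir=south]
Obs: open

Act: push[x=south]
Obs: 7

Act: move[dir=south]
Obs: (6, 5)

Act: sense[dir=west]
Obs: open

Act: push[x=west]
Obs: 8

Act: move[dir=west]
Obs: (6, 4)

Act: sense[dir=west]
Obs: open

Act: push[x=west]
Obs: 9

Act: move[dir=west]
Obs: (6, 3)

Act: sense[dir=west]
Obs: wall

Act: pop[]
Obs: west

Act: move[dir=east]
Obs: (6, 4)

Act: pop[]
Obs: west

Act: move[dir=east]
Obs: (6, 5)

Act: pop[]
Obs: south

Act: move[dir=north]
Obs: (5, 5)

Act: sense[dir=north]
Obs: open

Act: push[x=north]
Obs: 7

Act: move[dir=north]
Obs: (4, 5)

Act: sense[dir=west]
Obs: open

Act: push[x=west]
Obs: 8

Act: move[dir=west]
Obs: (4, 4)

Act: sense[dir=north]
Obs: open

Act: push[x=north]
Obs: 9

Act: move[dir=north]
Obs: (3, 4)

Act: sense[dir=east]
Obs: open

Act: push[x=east]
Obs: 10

Act: move[dir=east]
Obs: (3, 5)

Act: sense[dir=north]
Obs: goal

Act: move[dir=north]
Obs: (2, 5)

Answer: (2, 5)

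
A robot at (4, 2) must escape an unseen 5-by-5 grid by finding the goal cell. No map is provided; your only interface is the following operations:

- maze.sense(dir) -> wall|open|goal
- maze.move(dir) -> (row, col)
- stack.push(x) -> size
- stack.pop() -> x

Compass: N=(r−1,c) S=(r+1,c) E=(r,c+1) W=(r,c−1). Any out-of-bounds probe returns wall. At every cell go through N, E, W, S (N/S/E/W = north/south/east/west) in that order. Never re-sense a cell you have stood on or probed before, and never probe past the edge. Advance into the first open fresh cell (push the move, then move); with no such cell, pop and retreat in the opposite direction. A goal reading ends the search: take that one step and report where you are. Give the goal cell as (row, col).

! maze.sense(dir=north) -> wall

! maze.sense(dir=east) -> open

! stack.push(x=east) -> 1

! maze.move(dir=east) -> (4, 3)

! maze.sense(dir=north) -> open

! stack.push(x=north) -> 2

! maze.move(dir=north) -> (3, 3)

! maze.sense(dir=north) -> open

! stack.push(x=north) -> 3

! maze.move(dir=north) -> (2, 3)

! maze.sense(dir=north) -> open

! stack.push(x=north) -> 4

! maze.move(dir=north) -> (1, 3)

! maze.sense(dir=north) -> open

! stack.push(x=north) -> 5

! maze.move(dir=north) -> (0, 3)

! maze.sense(dir=east) -> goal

! maze.move(dir=east) -> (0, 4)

Answer: (0, 4)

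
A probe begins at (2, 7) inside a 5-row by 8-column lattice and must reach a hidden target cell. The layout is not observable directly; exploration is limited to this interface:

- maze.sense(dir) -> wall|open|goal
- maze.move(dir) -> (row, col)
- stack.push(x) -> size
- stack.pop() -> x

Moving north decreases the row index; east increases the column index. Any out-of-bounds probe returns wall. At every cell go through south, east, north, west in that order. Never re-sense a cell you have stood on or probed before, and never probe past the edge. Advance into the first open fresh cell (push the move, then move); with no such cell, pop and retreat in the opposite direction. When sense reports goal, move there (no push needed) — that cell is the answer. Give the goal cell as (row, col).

-> sense(dir→south)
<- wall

-> sense(dir→north)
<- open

-> push(x→north)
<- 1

-> move(dir→north)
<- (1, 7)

-> sense(dir→north)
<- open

-> push(x→north)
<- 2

-> move(dir→north)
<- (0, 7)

-> sense(dir→west)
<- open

-> push(x→west)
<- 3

-> move(dir→west)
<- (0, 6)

-> sense(dir→south)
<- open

-> push(x→south)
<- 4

-> move(dir→south)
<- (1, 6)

-> sense(dir→south)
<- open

-> push(x→south)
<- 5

-> move(dir→south)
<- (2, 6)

-> sense(dir→south)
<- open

-> push(x→south)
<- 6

-> move(dir→south)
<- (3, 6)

-> sense(dir→south)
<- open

-> push(x→south)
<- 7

-> move(dir→south)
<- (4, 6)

-> sense(dir→east)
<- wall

-> sense(dir→west)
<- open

-> push(x→west)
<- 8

-> move(dir→west)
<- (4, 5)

-> sense(dir→north)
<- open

-> push(x→north)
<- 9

-> move(dir→north)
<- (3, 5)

-> sense(dir→north)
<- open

-> push(x→north)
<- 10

-> move(dir→north)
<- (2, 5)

-> sense(dir→north)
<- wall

-> sense(dir→west)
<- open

-> push(x→west)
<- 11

-> move(dir→west)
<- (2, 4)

-> sense(dir→south)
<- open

-> push(x→south)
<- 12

-> move(dir→south)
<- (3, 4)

-> sense(dir→south)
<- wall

-> sense(dir→west)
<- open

-> push(x→west)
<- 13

-> move(dir→west)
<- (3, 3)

-> sense(dir→south)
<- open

-> push(x→south)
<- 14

-> move(dir→south)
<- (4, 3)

-> sense(dir→west)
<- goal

-> move(dir→west)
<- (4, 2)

Answer: (4, 2)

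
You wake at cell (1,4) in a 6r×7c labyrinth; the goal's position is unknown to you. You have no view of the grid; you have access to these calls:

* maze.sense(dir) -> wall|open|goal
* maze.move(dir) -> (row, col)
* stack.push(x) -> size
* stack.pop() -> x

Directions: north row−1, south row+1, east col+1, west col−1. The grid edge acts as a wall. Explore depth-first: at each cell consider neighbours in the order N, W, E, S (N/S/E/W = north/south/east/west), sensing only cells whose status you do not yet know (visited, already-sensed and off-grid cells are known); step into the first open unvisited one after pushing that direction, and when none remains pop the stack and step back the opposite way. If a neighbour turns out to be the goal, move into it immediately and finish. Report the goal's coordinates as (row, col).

Action: sense[dir→north]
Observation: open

Action: push[x→north]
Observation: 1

Action: move[dir→north]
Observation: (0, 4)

Action: sense[dir→west]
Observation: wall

Action: sense[dir→east]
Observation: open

Action: push[x→east]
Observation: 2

Action: move[dir→east]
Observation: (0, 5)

Action: sense[dir→east]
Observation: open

Action: push[x→east]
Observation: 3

Action: move[dir→east]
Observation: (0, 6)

Action: sense[dir→south]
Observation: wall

Action: pop[]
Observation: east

Action: move[dir→west]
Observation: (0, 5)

Action: sense[dir→south]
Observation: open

Action: push[x→south]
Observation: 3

Action: move[dir→south]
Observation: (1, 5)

Action: sense[dir→south]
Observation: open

Action: push[x→south]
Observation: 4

Action: move[dir→south]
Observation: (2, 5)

Action: sense[dir→west]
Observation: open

Action: push[x→west]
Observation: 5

Action: move[dir→west]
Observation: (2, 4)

Action: sense[dir→west]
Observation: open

Action: push[x→west]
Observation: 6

Action: move[dir→west]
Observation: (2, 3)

Action: sense[dir→north]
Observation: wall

Action: sense[dir→west]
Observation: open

Action: push[x→west]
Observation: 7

Action: move[dir→west]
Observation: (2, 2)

Action: sense[dir→north]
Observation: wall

Action: sense[dir→west]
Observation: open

Action: push[x→west]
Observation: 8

Action: move[dir→west]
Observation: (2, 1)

Action: sense[dir→north]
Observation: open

Action: push[x→north]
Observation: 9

Action: move[dir→north]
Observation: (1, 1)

Action: sense[dir→north]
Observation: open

Action: push[x→north]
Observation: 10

Action: move[dir→north]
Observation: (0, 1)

Action: sense[dir→west]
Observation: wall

Action: sense[dir→east]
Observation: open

Action: push[x→east]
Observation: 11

Action: move[dir→east]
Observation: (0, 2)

Action: pop[]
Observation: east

Action: move[dir→west]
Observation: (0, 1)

Action: pop[]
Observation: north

Action: move[dir→south]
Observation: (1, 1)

Action: sense[dir→west]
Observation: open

Action: push[x→west]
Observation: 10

Action: move[dir→west]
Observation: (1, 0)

Action: sense[dir→south]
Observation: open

Action: push[x→south]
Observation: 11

Action: move[dir→south]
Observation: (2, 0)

Action: sense[dir→south]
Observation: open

Action: push[x→south]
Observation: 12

Action: move[dir→south]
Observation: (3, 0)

Action: sense[dir→east]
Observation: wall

Action: sense[dir→south]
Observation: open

Action: push[x→south]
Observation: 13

Action: move[dir→south]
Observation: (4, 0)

Action: sense[dir→east]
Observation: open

Action: push[x→east]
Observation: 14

Action: move[dir→east]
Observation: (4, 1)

Action: sense[dir→east]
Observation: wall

Action: sense[dir→south]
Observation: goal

Action: move[dir→south]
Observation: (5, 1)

Answer: (5, 1)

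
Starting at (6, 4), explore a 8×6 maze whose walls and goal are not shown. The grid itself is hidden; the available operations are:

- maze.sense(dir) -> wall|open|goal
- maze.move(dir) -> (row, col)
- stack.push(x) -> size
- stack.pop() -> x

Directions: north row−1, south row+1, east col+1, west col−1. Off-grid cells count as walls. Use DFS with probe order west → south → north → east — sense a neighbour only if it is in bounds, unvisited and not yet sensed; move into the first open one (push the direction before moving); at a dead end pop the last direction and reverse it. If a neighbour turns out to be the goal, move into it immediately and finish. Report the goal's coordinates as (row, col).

Then maze.sense on west, — result: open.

I run stack.push on west, which returns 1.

I invoke maze.move on west, yielding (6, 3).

I call maze.sense on west, and see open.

I run stack.push on west, → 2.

I run maze.move on west, yielding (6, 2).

Then maze.sense on west, yielding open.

Invoking stack.push on west, and see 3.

I run maze.move on west, : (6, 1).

I run maze.sense on west, → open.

Next I call stack.push on west, : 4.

I run maze.move on west, : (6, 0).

Then maze.sense on south, and observe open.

Then stack.push on south, yielding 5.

Invoking maze.move on south, : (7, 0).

I try maze.sense on east, — result: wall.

I try stack.pop(), — result: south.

I use maze.move on north, giving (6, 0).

I try maze.sense on north, — result: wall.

Invoking stack.pop(), and get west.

Then maze.move on east, and see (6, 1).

Calling maze.sense on north, and get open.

Now I run stack.push on north, giving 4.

Invoking maze.move on north, giving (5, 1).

Calling maze.sense on north, and get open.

I use stack.push on north, : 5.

I invoke maze.move on north, → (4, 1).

Calling maze.sense on west, — result: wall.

I invoke maze.sense on north, yielding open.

I invoke stack.push on north, and observe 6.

Invoking maze.move on north, and see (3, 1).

Calling maze.sense on west, which returns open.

Then stack.push on west, : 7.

Now I run maze.move on west, and see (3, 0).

Using maze.sense on north, and see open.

I invoke stack.push on north, yielding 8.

Next I call maze.move on north, : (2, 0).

Then maze.sense on north, giving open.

Then stack.push on north, → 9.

I run maze.move on north, and get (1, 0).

Using maze.sense on north, yielding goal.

Now I run maze.move on north, and get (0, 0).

Answer: (0, 0)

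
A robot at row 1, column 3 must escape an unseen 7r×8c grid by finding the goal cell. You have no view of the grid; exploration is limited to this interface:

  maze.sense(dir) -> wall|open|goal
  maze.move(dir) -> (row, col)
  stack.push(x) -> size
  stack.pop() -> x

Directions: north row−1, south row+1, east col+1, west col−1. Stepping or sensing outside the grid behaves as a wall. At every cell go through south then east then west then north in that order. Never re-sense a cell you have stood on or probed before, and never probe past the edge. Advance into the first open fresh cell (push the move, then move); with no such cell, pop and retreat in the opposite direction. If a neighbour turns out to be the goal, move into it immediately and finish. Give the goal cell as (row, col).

==> maze.sense(south)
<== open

==> stack.push(south)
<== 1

==> maze.move(south)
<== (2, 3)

==> maze.sense(south)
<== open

==> stack.push(south)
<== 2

==> maze.move(south)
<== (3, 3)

==> maze.sense(south)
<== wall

==> maze.sense(east)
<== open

==> stack.push(east)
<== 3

==> maze.move(east)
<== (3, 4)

==> maze.sense(south)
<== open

==> stack.push(south)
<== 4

==> maze.move(south)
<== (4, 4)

==> maze.sense(south)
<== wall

==> maze.sense(east)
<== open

==> stack.push(east)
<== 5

==> maze.move(east)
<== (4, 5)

==> maze.sense(south)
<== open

==> stack.push(south)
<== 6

==> maze.move(south)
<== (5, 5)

==> maze.sense(south)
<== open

==> stack.push(south)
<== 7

==> maze.move(south)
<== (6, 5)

==> maze.sense(east)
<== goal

==> maze.move(east)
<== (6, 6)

Answer: (6, 6)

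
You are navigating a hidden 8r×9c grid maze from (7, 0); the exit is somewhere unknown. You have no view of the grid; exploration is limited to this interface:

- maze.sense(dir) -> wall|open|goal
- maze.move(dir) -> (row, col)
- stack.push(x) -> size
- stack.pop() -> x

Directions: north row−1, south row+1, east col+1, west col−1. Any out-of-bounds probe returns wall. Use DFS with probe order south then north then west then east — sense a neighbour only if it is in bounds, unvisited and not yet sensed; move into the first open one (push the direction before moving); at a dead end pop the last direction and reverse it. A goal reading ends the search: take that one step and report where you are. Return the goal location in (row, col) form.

% 1. sense(dir→north) => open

% 2. push(x→north) => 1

% 3. move(dir→north) => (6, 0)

% 4. sense(dir→north) => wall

% 5. sense(dir→east) => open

% 6. push(x→east) => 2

% 7. move(dir→east) => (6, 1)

% 8. sense(dir→south) => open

% 9. push(x→south) => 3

% 10. move(dir→south) => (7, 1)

% 11. sense(dir→east) => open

% 12. push(x→east) => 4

% 13. move(dir→east) => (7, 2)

% 14. sense(dir→north) => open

% 15. push(x→north) => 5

% 16. move(dir→north) => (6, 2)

% 17. sense(dir→north) => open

% 18. push(x→north) => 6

% 19. move(dir→north) => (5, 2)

% 20. sense(dir→north) => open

% 21. push(x→north) => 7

% 22. move(dir→north) => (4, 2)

% 23. sense(dir→north) => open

% 24. push(x→north) => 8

% 25. move(dir→north) => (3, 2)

% 26. sense(dir→north) => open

% 27. push(x→north) => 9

% 28. move(dir→north) => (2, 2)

% 29. sense(dir→north) => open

% 30. push(x→north) => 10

% 31. move(dir→north) => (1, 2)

% 32. sense(dir→north) => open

% 33. push(x→north) => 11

% 34. move(dir→north) => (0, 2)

% 35. sense(dir→west) => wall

% 36. sense(dir→east) => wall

% 37. pop() => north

% 38. move(dir→south) => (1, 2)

% 39. sense(dir→west) => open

% 40. push(x→west) => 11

% 41. move(dir→west) => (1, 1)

% 42. sense(dir→south) => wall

% 43. sense(dir→west) => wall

% 44. pop() => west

% 45. move(dir→east) => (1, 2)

% 46. sense(dir→east) => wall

% 47. pop() => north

% 48. move(dir→south) => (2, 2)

% 49. sense(dir→east) => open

% 50. push(x→east) => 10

% 51. move(dir→east) => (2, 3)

% 52. sense(dir→south) => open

% 53. push(x→south) => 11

% 54. move(dir→south) => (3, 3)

% 55. sense(dir→south) => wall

% 56. sense(dir→east) => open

% 57. push(x→east) => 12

% 58. move(dir→east) => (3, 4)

% 59. sense(dir→south) => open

% 60. push(x→south) => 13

% 61. move(dir→south) => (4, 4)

% 62. sense(dir→south) => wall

% 63. sense(dir→east) => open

% 64. push(x→east) => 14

% 65. move(dir→east) => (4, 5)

% 66. sense(dir→south) => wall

% 67. sense(dir→north) => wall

% 68. sense(dir→east) => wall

% 69. pop() => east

% 70. move(dir→west) => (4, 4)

% 71. pop() => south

% 72. move(dir→north) => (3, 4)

% 73. sense(dir→north) => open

% 74. push(x→north) => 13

% 75. move(dir→north) => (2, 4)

% 76. sense(dir→north) => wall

% 77. sense(dir→east) => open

% 78. push(x→east) => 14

% 79. move(dir→east) => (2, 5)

% 80. sense(dir→north) => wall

% 81. sense(dir→east) => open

% 82. push(x→east) => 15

% 83. move(dir→east) => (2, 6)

% 84. sense(dir→south) => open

% 85. push(x→south) => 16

% 86. move(dir→south) => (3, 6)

% 87. sense(dir→east) => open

% 88. push(x→east) => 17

% 89. move(dir→east) => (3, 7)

% 90. sense(dir→south) => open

% 91. push(x→south) => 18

% 92. move(dir→south) => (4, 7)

% 93. sense(dir→south) => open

% 94. push(x→south) => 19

% 95. move(dir→south) => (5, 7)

% 96. sense(dir→south) => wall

% 97. sense(dir→west) => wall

% 98. sense(dir→east) => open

% 99. push(x→east) => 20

% 100. move(dir→east) => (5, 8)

% 101. sense(dir→south) => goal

% 102. move(dir→south) => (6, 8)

Answer: (6, 8)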